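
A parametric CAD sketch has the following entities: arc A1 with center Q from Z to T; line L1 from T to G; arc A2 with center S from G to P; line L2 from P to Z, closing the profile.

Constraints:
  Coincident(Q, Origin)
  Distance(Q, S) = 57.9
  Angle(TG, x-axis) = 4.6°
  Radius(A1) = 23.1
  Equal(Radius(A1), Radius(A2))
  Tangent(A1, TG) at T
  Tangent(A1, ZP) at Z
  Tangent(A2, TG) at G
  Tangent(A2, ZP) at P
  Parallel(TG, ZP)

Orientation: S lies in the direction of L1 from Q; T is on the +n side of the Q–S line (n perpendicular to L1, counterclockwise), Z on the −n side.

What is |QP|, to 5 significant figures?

62.338

The slot axis is L1's direction at 4.6°, so u = (cos 4.6°, sin 4.6°) = (0.99678, 0.080199) and n = (−sin 4.6°, cos 4.6°) = (-0.080199, 0.99678). Q is at the origin and S lies 57.9 along u from Q, so S = 57.9·u = (57.713, 4.6435). Tangency of A1 to both parallel lines with radius 23.1 puts T and Z at Q ± 23.1·n: T = (-1.8526, 23.026), Z = (1.8526, -23.026). Equal radii place G and P the same way about S: G = S + 23.1·n = (55.861, 27.669), P = S − 23.1·n = (59.566, -18.382). Then |QP| = |P − Q| = 62.338.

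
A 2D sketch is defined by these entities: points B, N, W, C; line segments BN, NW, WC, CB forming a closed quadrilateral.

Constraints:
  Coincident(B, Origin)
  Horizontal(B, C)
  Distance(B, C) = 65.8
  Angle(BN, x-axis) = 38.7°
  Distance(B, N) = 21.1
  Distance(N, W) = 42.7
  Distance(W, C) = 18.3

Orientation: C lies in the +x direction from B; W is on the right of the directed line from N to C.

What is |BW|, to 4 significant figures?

52.66

B is at the origin; B and C share the same y with |BC| = 65.8 and C in +x, so C = (65.8, 0). BN runs at 38.7° with |BN| = 21.1, so N = (16.47, 13.19). W is determined by |NW| = 42.7 and |WC| = 18.3 together: it lies at the intersection of circle(N, 42.7) and circle(C, 18.3). With |NC| = 51.07, the foot of the radical line on NC is 40.11 from N and the perpendicular offset is √(42.7² − 40.11²) = 14.65. Taking the right-of-NC solution: W = (51.43, -11.33).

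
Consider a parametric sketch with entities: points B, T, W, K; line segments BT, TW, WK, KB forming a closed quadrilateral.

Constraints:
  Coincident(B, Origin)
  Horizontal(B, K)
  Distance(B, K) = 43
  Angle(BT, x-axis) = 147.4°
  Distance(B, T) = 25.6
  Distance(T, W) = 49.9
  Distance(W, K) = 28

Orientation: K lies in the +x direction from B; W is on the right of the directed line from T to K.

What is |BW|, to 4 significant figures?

24.35

B is at the origin; B and K share the same y with |BK| = 43.0 and K in +x, so K = (43.0, 0). BT runs at 147.4° with |BT| = 25.6, so T = (-21.57, 13.79). W is determined by |TW| = 49.9 and |WK| = 28.0 together: it lies at the intersection of circle(T, 49.9) and circle(K, 28.0). With |TK| = 66.02, the foot of the radical line on TK is 45.93 from T and the perpendicular offset is √(49.9² − 45.93²) = 19.50. Taking the right-of-TK solution: W = (19.28, -14.87).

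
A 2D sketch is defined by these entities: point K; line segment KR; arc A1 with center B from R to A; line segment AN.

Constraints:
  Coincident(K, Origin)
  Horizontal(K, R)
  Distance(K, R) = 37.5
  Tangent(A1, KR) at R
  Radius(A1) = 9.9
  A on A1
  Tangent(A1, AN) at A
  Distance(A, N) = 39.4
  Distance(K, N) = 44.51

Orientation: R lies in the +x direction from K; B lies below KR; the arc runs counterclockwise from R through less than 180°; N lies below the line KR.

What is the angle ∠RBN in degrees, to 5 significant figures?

143.35°

K is at the origin; K and R share the same y with |KR| = 37.5 and R on the +x side, so R = (37.500, 0.0000). Since A1 is tangent to KR there, BR ⟂ KR, so B = R + (0, -9.9) = (37.500, -9.9000). Since BA ⟂ AN (tangency), |BN| = √(9.9² + 39.4²) = 40.625 regardless of where A sits on A1. So N lies on both circle(K, 44.51) and circle(B, 40.625); the below-KR intersection is N = (13.249, -42.492). A is the foot of the tangent from N: A = (28.357, -6.1039).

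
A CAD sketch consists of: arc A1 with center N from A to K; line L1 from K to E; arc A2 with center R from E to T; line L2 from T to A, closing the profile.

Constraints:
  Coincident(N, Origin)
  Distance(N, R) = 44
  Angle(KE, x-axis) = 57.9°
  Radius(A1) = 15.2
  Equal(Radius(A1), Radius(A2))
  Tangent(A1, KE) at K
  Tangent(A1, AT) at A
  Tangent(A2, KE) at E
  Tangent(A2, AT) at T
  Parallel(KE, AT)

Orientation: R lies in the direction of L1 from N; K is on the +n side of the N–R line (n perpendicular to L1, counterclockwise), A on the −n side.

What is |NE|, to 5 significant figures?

46.551

The slot axis is L1's direction at 57.9°, so u = (cos 57.9°, sin 57.9°) = (0.53140, 0.84712) and n = (−sin 57.9°, cos 57.9°) = (-0.84712, 0.53140). N is at the origin and R lies 44.0 along u from N, so R = 44.0·u = (23.382, 37.273). Tangency of A1 to both parallel lines with radius 15.2 puts K and A at N ± 15.2·n: K = (-12.876, 8.0773), A = (12.876, -8.0773). Equal radii place E and T the same way about R: E = R + 15.2·n = (10.505, 45.351), T = R − 15.2·n = (36.258, 29.196). Then |NE| = |E − N| = 46.551.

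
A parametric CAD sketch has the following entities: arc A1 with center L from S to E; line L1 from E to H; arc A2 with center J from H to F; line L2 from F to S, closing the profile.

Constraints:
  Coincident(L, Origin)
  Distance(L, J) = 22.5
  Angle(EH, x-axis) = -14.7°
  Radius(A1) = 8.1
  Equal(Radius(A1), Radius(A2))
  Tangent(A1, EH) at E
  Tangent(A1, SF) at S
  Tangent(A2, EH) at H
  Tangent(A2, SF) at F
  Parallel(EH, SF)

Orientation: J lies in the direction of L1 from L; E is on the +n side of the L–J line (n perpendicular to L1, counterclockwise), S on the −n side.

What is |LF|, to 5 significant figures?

23.914

The slot axis is L1's direction at -14.7°, so u = (cos -14.7°, sin -14.7°) = (0.96727, -0.25376) and n = (−sin -14.7°, cos -14.7°) = (0.25376, 0.96727). L is at the origin and J lies 22.5 along u from L, so J = 22.5·u = (21.764, -5.7096). Tangency of A1 to both parallel lines with radius 8.1 puts E and S at L ± 8.1·n: E = (2.0554, 7.8349), S = (-2.0554, -7.8349). Equal radii place H and F the same way about J: H = J + 8.1·n = (23.819, 2.1253), F = J − 8.1·n = (19.708, -13.544). Then |LF| = |F − L| = 23.914.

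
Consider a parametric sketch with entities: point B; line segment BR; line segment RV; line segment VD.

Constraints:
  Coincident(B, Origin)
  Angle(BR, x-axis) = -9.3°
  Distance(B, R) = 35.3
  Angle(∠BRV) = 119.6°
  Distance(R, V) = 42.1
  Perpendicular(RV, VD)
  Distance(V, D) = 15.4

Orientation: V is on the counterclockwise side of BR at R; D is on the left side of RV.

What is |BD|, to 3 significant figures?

61.5

∠BRV = 119.6°, so RV runs at -9.3° + (180° − 119.6°) = 51.1° from the x-axis; with |RV| = 42.1, V = R + 42.1·(cos 51.1°, sin 51.1°) = (61.3, 27.1). RV ⟂ VD; with |VD| = 15.4 on the left of RV, D = V + 15.4·(-0.778, 0.628) = (49.3, 36.7). Then |BD| = |D − B| = 61.5.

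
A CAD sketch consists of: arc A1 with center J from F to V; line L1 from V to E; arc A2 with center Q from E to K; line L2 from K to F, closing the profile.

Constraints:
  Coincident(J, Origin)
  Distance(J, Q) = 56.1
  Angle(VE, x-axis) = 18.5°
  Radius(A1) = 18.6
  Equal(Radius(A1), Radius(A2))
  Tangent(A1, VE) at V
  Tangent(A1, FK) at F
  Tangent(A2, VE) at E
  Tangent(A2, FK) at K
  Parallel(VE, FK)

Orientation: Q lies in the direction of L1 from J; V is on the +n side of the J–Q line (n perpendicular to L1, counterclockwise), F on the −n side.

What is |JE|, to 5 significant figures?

59.103

The slot axis is L1's direction at 18.5°, so u = (cos 18.5°, sin 18.5°) = (0.94832, 0.31730) and n = (−sin 18.5°, cos 18.5°) = (-0.31730, 0.94832). J is at the origin and Q lies 56.1 along u from J, so Q = 56.1·u = (53.201, 17.801). Tangency of A1 to both parallel lines with radius 18.6 puts V and F at J ± 18.6·n: V = (-5.9019, 17.639), F = (5.9019, -17.639). Equal radii place E and K the same way about Q: E = Q + 18.6·n = (47.299, 35.440), K = Q − 18.6·n = (59.103, 0.16197). Then |JE| = |E − J| = 59.103.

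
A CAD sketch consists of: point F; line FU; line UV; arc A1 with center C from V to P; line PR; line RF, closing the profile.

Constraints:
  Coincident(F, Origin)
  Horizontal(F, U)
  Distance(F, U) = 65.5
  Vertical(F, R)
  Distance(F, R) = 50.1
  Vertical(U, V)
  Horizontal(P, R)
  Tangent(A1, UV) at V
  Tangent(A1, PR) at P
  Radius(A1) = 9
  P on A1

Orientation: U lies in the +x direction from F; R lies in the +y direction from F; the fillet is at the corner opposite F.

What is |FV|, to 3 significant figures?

77.3

F is at the origin; FU is horizontal with |FU| = 65.5 and U on the +x side, so U = (65.5, 0.00). FR is vertical with |FR| = 50.1 and R on the +y side, so R = (0.00, 50.1). The virtual corner opposite F is at (65.5, 50.1). A1 meets UV tangentially, so CV is at right angles to UV and since A1 is tangent to PR there, CP ⟂ PR, with radius 9.0, so the center C sits 9.0 in from both sides at C = (56.5, 41.1). That places the tangent points at V = (65.5, 41.1) on UV and P = (56.5, 50.1) on PR. Then |FV| = |V − F| = 77.3.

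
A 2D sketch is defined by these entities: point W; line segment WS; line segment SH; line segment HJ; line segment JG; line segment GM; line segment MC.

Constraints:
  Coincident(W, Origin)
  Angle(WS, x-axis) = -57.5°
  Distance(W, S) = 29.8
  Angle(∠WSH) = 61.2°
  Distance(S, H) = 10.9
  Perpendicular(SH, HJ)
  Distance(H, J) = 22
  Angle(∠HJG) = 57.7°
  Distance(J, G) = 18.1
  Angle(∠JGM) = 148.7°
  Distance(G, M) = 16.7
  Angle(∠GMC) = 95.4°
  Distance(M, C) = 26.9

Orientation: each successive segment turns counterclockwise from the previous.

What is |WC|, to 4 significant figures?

43.05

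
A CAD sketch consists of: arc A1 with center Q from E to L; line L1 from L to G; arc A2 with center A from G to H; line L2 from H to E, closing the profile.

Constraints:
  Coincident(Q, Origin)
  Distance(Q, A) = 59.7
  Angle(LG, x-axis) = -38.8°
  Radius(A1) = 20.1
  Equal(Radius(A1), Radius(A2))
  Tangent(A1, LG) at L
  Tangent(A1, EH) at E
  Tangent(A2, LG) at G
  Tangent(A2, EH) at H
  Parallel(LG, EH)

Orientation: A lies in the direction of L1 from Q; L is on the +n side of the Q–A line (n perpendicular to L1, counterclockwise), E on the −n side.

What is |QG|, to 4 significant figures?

62.99

The slot axis is L1's direction at -38.8°, so u = (cos -38.8°, sin -38.8°) = (0.7793, -0.6266) and n = (−sin -38.8°, cos -38.8°) = (0.6266, 0.7793). Q is at the origin and A lies 59.7 along u from Q, so A = 59.7·u = (46.53, -37.41). Tangency of A1 to both parallel lines with radius 20.1 puts L and E at Q ± 20.1·n: L = (12.59, 15.66), E = (-12.59, -15.66). Equal radii place G and H the same way about A: G = A + 20.1·n = (59.12, -21.74), H = A − 20.1·n = (33.93, -53.07). Then |QG| = |G − Q| = 62.99.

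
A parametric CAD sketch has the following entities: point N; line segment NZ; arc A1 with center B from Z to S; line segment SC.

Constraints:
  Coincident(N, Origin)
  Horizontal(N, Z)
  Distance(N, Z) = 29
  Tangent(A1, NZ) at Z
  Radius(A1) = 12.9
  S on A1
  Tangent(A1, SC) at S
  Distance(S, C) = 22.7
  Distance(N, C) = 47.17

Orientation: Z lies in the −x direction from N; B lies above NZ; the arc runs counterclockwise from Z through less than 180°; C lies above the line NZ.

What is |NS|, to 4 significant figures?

25.12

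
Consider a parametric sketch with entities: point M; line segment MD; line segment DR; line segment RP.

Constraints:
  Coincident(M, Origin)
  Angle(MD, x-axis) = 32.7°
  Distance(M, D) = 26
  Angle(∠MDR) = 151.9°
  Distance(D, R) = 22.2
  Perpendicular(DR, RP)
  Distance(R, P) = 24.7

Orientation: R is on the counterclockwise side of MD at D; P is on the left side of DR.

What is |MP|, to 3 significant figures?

46.8

∠MDR = 151.9°, so DR runs at 32.7° + (180° − 151.9°) = 60.8° from the x-axis; with |DR| = 22.2, R = D + 22.2·(cos 60.8°, sin 60.8°) = (32.7, 33.4). DR is perpendicular to RP; with |RP| = 24.7 on the left of DR, P = R + 24.7·(-0.873, 0.488) = (11.1, 45.5). Then |MP| = |P − M| = 46.8.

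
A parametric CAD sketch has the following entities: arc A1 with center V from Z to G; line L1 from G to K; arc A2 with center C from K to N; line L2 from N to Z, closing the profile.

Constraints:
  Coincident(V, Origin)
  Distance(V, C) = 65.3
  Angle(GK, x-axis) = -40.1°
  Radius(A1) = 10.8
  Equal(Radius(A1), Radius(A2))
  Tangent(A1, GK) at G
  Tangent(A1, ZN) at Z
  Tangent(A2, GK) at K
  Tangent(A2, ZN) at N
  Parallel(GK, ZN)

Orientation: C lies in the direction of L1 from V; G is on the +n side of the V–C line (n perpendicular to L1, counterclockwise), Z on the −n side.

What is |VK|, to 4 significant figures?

66.19

Tangency of A1 to both parallel lines with radius 10.8 puts G and Z at V ± 10.8·n: G = (6.957, 8.261), Z = (-6.957, -8.261). Equal radii place K and N the same way about C: K = C + 10.8·n = (56.91, -33.80), N = C − 10.8·n = (42.99, -50.32). Then |VK| = |K − V| = 66.19.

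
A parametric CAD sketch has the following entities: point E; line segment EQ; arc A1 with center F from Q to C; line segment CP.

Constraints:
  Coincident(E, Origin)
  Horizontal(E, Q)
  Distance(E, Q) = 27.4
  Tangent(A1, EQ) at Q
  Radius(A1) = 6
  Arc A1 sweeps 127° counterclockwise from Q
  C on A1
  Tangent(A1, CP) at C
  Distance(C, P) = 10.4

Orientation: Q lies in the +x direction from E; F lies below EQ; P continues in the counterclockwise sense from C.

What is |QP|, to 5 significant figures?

17.977

E is at the origin; EQ is horizontal with |EQ| = 27.4 and Q on the +x side, so Q = (27.400, 0.0000). Tangency of A1 to EQ means the radius FQ is perpendicular to EQ, so F = Q + (0, -6) = (27.400, -6.0000). On A1, Q sits at bearing 90° from F; a 127° counterclockwise sweep puts C at bearing 217°, so C = F + 6.0·(cos 217°, sin 217°) = (22.608, -9.6109). Tangency of A1 to CP means the radius FC is perpendicular to CP, so CP runs along (−sin 217°, cos 217°); with |CP| = 10.4, P = (28.867, -17.917). Then |QP| = |P − Q| = 17.977.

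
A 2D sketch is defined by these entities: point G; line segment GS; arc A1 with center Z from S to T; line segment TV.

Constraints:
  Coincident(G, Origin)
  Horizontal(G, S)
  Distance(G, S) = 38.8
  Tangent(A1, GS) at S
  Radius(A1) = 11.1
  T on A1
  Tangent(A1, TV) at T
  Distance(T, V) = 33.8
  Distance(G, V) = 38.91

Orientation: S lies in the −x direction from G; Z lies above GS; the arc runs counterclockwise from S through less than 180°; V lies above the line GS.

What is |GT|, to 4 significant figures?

29.51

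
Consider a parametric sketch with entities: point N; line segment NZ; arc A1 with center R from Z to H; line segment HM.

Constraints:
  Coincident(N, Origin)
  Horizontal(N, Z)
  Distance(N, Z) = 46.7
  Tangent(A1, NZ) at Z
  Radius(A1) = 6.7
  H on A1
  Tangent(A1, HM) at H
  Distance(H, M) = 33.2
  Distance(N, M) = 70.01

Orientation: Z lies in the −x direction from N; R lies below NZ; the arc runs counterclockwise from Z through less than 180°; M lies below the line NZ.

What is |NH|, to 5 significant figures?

53.616

N is at the origin; N and Z share the same y with |NZ| = 46.7 and Z on the −x side, so Z = (-46.700, 0.0000). Tangency of A1 to NZ means the radius RZ is perpendicular to NZ, so R = Z + (0, -6.7) = (-46.700, -6.7000). Since RH ⟂ HM (tangency), |RM| = √(6.7² + 33.2²) = 33.869 regardless of where H sits on A1. So M lies on both circle(N, 70.01) and circle(R, 33.869); the below-NZ intersection is M = (-58.511, -38.443). H is the foot of the tangent from M: H = (-53.318, -5.6520).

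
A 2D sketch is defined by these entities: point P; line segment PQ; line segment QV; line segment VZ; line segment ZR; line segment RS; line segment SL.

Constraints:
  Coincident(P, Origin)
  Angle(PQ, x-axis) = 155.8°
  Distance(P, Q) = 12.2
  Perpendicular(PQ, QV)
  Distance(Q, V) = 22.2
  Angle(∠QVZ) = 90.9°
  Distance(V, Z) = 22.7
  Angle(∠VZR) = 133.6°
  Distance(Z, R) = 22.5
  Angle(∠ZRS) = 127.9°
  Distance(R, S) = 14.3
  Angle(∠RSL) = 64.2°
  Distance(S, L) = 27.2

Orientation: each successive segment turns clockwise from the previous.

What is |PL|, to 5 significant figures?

7.4952

P is at the origin; PQ runs at 155.8° with length 12.2, so Q = (-11.128, 5.0011). PQ is perpendicular to QV, so QV runs at 65.800°; with |QV| = 22.2, V = (-2.0276, 25.250). ∠QVZ = 90.9° gives VZ at -23.300° from the x-axis; with |VZ| = 22.7, Z = (18.821, 16.271). ∠VZR = 133.6° gives ZR at -69.700° from the x-axis; with |ZR| = 22.5, R = (26.627, -4.8313). ∠ZRS = 127.9° gives RS at -121.80° from the x-axis; with |RS| = 14.3, S = (19.092, -16.985). ∠RSL = 64.2° gives SL at 122.40° from the x-axis; with |SL| = 27.2, L = (4.5173, 5.9810). Then |PL| = |L − P| = 7.4952.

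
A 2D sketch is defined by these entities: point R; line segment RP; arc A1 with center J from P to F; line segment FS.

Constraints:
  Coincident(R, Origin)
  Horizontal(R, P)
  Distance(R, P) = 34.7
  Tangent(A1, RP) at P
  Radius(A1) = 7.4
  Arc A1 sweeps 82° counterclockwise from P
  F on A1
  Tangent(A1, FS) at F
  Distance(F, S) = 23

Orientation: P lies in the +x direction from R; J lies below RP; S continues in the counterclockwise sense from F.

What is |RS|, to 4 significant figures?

37.86

On A1, P sits at bearing 90° from J; an 82° counterclockwise sweep puts F at bearing 172°, so F = J + 7.4·(cos 172°, sin 172°) = (27.37, -6.370). Tangency of A1 to FS means the radius JF is perpendicular to FS, so FS runs along (−sin 172°, cos 172°); with |FS| = 23.0, S = (24.17, -29.15). Then |RS| = |S − R| = 37.86.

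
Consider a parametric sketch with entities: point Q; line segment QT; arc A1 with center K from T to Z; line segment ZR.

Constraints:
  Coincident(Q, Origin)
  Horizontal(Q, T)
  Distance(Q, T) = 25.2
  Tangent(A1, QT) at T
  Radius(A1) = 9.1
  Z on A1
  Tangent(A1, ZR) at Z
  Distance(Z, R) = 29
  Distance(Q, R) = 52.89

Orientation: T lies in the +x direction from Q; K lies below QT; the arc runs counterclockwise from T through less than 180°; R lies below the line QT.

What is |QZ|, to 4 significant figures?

24.01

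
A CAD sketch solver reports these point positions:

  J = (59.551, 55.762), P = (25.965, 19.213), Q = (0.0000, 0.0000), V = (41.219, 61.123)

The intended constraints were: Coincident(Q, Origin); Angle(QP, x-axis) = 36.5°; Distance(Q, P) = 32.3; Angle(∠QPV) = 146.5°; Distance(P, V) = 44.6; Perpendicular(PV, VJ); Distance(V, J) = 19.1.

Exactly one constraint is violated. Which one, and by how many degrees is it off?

Perpendicular(PV, VJ) — off by 3.70°.

Q = (0.00, 0.00) ✓; QP at 36.50° ✓; |QP| = 32.30 ✓; ∠QPV = 146.5° ✓; |PV| = 44.60 ✓; ∠(PV, VJ) = 86.30° ✗; |VJ| = 19.10 ✓.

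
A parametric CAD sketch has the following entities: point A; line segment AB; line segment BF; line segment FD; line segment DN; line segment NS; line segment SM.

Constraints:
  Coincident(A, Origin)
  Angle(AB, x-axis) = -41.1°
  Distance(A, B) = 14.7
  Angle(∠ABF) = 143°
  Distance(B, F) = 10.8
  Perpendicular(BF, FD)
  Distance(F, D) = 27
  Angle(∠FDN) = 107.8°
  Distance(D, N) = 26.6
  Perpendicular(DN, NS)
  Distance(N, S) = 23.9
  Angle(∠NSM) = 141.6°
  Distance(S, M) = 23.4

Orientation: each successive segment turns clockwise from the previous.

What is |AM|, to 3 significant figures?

18.5

A is at the origin; AB runs at -41.1° with length 14.7, so B = (11.1, -9.66). ∠ABF = 143.0° gives BF at -78.1° from the x-axis; with |BF| = 10.8, F = (13.3, -20.2). BF ⟂ FD, so FD runs at -168°; with |FD| = 27.0, D = (-13.1, -25.8). ∠FDN = 107.8° gives DN at 120° from the x-axis; with |DN| = 26.6, N = (-26.3, -2.69). The perpendicularity gives NS at right angles to DN, so NS runs at 29.7°; with |NS| = 23.9, S = (-5.53, 9.15). ∠NSM = 141.6° gives SM at -8.70° from the x-axis; with |SM| = 23.4, M = (17.6, 5.61). Then |AM| = |M − A| = 18.5.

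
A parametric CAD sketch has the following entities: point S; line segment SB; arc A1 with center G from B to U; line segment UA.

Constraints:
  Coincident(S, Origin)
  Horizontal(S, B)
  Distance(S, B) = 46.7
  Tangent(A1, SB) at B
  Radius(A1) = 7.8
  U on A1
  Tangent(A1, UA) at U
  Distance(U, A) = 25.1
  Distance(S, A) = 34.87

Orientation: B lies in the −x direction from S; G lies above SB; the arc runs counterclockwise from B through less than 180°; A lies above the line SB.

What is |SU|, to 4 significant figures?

40.51

S is at the origin; S and B share the same y with |SB| = 46.7 and B on the −x side, so B = (-46.70, 0.000). A1 meets SB tangentially, so GB is at right angles to SB, so G = B + (0, 7.8) = (-46.70, 7.800). Since GU ⟂ UA (tangency), |GA| = √(7.8² + 25.1²) = 26.28 regardless of where U sits on A1. So A lies on both circle(S, 34.87) and circle(G, 26.28); the above-SB intersection is A = (-25.68, 23.59). U is the foot of the tangent from A: U = (-40.38, 3.234).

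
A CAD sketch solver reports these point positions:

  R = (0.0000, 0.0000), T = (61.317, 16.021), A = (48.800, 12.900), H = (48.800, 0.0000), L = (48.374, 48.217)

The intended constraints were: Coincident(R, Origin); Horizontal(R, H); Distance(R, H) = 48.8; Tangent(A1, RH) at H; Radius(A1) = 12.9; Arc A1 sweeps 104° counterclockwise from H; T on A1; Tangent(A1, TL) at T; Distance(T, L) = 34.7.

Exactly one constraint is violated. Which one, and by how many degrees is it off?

Tangent(A1, TL) at T — off by 7.90°.

R = (0.00, 0.00) ✓; R.y = 0.00, H.y = 0.00 ✓; |RH| = 48.80 ✓; ∠(AH, HR) = 90.00° ✓; |AH| = 12.90 ✓; bearing(A→T) − bearing(A→H) = 104.0° ✓; |AT| = 12.90 ✓; ∠(AT, TL) = 82.10° ✗; |TL| = 34.70 ✓.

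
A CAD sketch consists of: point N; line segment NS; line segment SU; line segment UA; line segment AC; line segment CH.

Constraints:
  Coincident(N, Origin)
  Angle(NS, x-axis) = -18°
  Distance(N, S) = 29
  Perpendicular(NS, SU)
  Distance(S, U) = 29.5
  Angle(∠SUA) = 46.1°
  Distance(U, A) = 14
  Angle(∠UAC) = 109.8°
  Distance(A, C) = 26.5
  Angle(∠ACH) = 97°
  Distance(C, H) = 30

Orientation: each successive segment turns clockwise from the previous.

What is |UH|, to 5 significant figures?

38.647

∠UAC = 109.8° gives AC at 47.900° from the x-axis; with |AC| = 26.5, C = (29.637, -5.0055). ∠ACH = 97.0° gives CH at -35.100° from the x-axis; with |CH| = 30.0, H = (54.181, -22.256). Then |UH| = |H − U| = 38.647.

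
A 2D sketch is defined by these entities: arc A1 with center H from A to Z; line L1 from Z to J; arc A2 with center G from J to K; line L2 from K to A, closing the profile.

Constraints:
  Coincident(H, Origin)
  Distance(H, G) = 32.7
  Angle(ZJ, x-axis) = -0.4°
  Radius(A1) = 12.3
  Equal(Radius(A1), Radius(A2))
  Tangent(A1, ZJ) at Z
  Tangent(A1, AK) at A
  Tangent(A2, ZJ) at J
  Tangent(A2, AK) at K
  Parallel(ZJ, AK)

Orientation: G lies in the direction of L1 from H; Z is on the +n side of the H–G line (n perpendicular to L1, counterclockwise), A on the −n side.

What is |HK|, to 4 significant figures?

34.94

The slot axis is L1's direction at -0.4°, so u = (cos -0.4°, sin -0.4°) = (1.000, -0.006981) and n = (−sin -0.4°, cos -0.4°) = (0.006981, 1.000). H is at the origin and G lies 32.7 along u from H, so G = 32.7·u = (32.70, -0.2283). Tangency of A1 to both parallel lines with radius 12.3 puts Z and A at H ± 12.3·n: Z = (0.08587, 12.30), A = (-0.08587, -12.30). Equal radii place J and K the same way about G: J = G + 12.3·n = (32.79, 12.07), K = G − 12.3·n = (32.61, -12.53). Then |HK| = |K − H| = 34.94.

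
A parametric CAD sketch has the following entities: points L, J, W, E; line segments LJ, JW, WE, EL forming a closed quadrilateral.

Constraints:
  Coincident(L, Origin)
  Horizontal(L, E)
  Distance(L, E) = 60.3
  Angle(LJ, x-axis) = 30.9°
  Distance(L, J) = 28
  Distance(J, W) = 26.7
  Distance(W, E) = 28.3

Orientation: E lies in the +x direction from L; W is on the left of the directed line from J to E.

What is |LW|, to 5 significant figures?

54.624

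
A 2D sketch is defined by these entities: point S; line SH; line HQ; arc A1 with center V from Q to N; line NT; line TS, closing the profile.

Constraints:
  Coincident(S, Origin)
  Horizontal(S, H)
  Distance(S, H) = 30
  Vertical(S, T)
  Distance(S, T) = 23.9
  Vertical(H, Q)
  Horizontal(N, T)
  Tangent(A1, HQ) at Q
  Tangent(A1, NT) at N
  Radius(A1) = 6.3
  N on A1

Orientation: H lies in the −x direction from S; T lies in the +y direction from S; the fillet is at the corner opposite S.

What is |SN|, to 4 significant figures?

33.66

The virtual corner opposite S is at (-30.00, 23.90). Tangency of A1 to HQ means the radius VQ is perpendicular to HQ and tangency of A1 to NT means the radius VN is perpendicular to NT, with radius 6.3, so the center V sits 6.3 in from both sides at V = (-23.70, 17.60). That places the tangent points at Q = (-30.00, 17.60) on HQ and N = (-23.70, 23.90) on NT. Then |SN| = |N − S| = 33.66.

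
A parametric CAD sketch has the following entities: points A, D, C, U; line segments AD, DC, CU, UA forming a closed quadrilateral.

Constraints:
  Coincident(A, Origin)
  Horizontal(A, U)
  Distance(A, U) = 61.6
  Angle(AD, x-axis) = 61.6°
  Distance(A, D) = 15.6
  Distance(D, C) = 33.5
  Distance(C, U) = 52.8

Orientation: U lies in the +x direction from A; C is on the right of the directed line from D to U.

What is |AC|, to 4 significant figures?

23.07

Checks: A = (0.00, 0.00) ✓; |DC| = 33.50 ✓; |CU| = 52.80 ✓.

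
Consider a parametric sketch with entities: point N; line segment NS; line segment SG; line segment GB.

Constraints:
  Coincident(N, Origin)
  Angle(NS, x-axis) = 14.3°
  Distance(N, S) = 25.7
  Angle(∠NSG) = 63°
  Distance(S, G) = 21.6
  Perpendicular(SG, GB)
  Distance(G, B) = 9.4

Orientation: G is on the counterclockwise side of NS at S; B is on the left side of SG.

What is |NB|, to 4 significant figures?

16.76

∠NSG = 63.0°, so SG runs at 14.3° + (180° − 63.0°) = 131.3° from the x-axis; with |SG| = 21.6, G = S + 21.6·(cos 131.3°, sin 131.3°) = (10.65, 22.58). The perpendicularity gives GB at right angles to SG; with |GB| = 9.4 on the left of SG, B = G + 9.4·(-0.7513, -0.6600) = (3.586, 16.37). Then |NB| = |B − N| = 16.76.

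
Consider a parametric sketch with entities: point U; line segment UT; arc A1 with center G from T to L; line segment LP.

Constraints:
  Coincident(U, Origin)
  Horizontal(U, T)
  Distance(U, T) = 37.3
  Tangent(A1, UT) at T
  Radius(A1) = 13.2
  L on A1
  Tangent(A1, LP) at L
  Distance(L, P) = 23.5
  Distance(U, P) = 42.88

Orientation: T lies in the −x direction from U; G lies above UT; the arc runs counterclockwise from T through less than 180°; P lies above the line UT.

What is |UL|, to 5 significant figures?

27.224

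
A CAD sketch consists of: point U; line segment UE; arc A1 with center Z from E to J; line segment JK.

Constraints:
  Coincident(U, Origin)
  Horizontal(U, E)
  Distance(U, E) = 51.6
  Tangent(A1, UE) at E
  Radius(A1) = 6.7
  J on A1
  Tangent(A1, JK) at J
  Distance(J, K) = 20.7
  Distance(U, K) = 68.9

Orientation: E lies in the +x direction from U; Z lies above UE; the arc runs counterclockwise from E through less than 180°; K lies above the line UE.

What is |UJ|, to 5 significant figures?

58.137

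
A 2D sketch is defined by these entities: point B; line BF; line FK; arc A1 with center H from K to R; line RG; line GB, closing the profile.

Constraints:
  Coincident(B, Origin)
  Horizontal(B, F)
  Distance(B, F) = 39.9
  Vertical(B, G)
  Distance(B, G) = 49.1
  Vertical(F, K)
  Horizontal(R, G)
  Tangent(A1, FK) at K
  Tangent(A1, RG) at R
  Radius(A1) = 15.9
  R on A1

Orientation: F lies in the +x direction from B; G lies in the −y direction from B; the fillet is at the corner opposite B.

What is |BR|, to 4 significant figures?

54.65

B is at the origin; B and F share the same y with |BF| = 39.9 and F on the +x side, so F = (39.90, 0.000). B and G share the same x with |BG| = 49.1 and G on the −y side, so G = (0.000, -49.10). The virtual corner opposite B is at (39.90, -49.10). A1 meets FK tangentially, so HK is at right angles to FK and since A1 is tangent to RG there, HR ⟂ RG, with radius 15.9, so the center H sits 15.9 in from both sides at H = (24.00, -33.20). That places the tangent points at K = (39.90, -33.20) on FK and R = (24.00, -49.10) on RG. Then |BR| = |R − B| = 54.65.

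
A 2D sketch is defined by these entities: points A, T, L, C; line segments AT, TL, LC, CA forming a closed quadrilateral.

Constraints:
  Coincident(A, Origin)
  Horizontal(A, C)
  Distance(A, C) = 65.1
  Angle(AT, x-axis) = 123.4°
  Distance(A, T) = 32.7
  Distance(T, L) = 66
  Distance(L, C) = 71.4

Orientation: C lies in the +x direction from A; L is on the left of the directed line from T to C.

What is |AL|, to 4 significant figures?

74.50

A is at the origin; AC is horizontal with |AC| = 65.1 and C in +x, so C = (65.1, 0). AT runs at 123.4° with |AT| = 32.7, so T = (-18.00, 27.30). L is determined by |TL| = 66.0 and |LC| = 71.4 together: it lies at the intersection of circle(T, 66.0) and circle(C, 71.4). With |TC| = 87.47, the foot of the radical line on TC is 39.49 from T and the perpendicular offset is √(66.0² − 39.49²) = 52.88. Taking the left-of-TC solution: L = (36.02, 65.21).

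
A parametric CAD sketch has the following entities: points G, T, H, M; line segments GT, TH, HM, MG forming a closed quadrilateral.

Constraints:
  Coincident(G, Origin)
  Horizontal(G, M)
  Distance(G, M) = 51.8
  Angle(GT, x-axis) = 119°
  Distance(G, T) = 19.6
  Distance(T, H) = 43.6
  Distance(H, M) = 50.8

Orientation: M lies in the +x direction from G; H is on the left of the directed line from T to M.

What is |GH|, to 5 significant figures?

50.219

G is at the origin; GM is horizontal with |GM| = 51.8 and M in +x, so M = (51.8, 0). GT runs at 119.0° with |GT| = 19.6, so T = (-9.5023, 17.143). H is determined by |TH| = 43.6 and |HM| = 50.8 together: it lies at the intersection of circle(T, 43.6) and circle(M, 50.8). With |TM| = 63.654, the foot of the radical line on TM is 26.488 from T and the perpendicular offset is √(43.6² − 26.488²) = 34.631. Taking the left-of-TM solution: H = (25.334, 43.361).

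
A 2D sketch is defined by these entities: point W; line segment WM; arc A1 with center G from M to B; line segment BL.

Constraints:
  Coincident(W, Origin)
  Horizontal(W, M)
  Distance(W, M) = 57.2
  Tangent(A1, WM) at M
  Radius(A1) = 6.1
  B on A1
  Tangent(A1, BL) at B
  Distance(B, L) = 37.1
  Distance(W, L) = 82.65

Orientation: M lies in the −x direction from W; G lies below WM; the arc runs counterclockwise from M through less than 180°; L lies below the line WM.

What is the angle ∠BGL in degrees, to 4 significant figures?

80.66°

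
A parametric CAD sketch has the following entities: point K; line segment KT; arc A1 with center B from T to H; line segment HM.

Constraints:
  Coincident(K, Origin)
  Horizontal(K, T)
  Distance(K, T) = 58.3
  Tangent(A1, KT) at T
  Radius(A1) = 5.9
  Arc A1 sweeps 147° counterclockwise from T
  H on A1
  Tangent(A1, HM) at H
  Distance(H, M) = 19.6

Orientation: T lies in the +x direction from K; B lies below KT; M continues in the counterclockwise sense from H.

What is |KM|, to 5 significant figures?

74.693

K is at the origin; KT is horizontal with |KT| = 58.3 and T on the +x side, so T = (58.300, 0.0000). A1 meets KT tangentially, so BT is at right angles to KT, so B = T + (0, -5.9) = (58.300, -5.9000). On A1, T sits at bearing 90° from B; a 147° counterclockwise sweep puts H at bearing 237°, so H = B + 5.9·(cos 237°, sin 237°) = (55.087, -10.848). Tangency of A1 to HM means the radius BH is perpendicular to HM, so HM runs along (−sin 237°, cos 237°); with |HM| = 19.6, M = (71.525, -21.523). Then |KM| = |M − K| = 74.693.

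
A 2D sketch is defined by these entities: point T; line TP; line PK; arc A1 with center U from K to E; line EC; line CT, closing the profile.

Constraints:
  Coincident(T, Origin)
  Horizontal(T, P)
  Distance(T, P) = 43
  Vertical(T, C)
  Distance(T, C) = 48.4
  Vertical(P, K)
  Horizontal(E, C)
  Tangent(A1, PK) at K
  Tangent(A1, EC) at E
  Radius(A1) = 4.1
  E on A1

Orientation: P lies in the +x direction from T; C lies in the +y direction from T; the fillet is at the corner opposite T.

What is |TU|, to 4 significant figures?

58.96

T is at the origin; T and P share the same y with |TP| = 43.0 and P on the +x side, so P = (43.00, 0.000). TC is vertical with |TC| = 48.4 and C on the +y side, so C = (0.000, 48.40). The virtual corner opposite T is at (43.00, 48.40). Since A1 is tangent to PK there, UK ⟂ PK and the tangent condition forces UE to be normal to EC, with radius 4.1, so the center U sits 4.1 in from both sides at U = (38.90, 44.30). Then |TU| = |U − T| = 58.96.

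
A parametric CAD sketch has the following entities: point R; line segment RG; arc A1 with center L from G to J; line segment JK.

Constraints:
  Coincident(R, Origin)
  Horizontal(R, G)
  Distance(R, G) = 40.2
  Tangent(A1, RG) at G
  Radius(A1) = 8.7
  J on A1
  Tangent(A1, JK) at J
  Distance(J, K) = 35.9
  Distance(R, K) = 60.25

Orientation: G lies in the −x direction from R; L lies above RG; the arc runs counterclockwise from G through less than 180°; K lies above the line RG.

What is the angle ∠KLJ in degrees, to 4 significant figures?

76.38°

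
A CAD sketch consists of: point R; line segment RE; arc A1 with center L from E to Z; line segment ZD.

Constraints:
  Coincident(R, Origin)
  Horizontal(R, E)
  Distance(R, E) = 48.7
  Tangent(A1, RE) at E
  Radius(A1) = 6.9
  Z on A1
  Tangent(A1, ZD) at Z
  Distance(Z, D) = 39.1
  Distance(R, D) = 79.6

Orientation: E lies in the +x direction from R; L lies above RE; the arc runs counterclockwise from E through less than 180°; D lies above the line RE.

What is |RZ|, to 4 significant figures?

55.43

Checks: |RE| = 48.70 ✓; |LZ| = 6.900 ✓; ∠(LZ, ZD) = 90.00° ✓; |ZD| = 39.10 ✓; |RD| = 79.60 ✓.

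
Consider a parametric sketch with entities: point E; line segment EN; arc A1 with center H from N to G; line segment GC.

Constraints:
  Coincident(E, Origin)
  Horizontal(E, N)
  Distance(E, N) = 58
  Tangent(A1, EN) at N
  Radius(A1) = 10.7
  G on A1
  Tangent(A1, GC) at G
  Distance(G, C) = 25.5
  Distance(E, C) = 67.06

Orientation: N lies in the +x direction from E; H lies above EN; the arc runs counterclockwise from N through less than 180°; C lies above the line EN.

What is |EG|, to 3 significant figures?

69.2

E is at the origin; E and N share the same y with |EN| = 58.0 and N on the +x side, so N = (58.0, 0.00). The tangent condition forces HN to be normal to EN, so H = N + (0, 10.7) = (58.0, 10.7). Since HG ⟂ GC (tangency), |HC| = √(10.7² + 25.5²) = 27.7 regardless of where G sits on A1. So C lies on both circle(E, 67.06) and circle(H, 27.7); the above-EN intersection is C = (55.1, 38.2). G is the foot of the tangent from C: G = (67.4, 15.8).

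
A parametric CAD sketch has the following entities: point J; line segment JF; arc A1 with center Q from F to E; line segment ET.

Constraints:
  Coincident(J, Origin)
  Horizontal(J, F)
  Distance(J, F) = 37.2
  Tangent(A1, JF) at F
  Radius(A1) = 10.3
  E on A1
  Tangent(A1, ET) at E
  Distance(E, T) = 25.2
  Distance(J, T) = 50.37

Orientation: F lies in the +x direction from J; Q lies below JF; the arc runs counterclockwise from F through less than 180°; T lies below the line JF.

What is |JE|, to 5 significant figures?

30.193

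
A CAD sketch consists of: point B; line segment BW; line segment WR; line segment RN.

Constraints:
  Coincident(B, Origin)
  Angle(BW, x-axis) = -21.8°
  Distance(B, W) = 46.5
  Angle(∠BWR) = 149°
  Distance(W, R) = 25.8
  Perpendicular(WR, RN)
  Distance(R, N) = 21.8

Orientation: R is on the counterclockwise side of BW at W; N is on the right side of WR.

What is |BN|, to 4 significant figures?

80.03

B is at the origin; BW runs at -21.8° with length 46.5, so W = 46.5·(cos -21.8°, sin -21.8°) = (43.17, -17.27). ∠BWR = 149.0°, so WR runs at -21.8° + (180° − 149.0°) = 9.200° from the x-axis; with |WR| = 25.8, R = W + 25.8·(cos 9.200°, sin 9.200°) = (68.64, -13.14). The perpendicularity gives RN at right angles to WR; with |RN| = 21.8 on the right of WR, N = R + 21.8·(0.1599, -0.9871) = (72.13, -34.66). Then |BN| = |N − B| = 80.03.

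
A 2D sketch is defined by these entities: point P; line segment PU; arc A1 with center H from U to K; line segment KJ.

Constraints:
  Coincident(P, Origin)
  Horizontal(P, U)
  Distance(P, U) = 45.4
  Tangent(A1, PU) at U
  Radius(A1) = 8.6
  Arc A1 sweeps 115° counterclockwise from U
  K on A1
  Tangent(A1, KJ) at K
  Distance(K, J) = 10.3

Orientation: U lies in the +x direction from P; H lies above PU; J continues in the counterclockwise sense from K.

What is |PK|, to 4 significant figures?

54.58

The tangent condition forces HU to be normal to PU, so H = U + (0, 8.6) = (45.40, 8.600). On A1, U sits at bearing -90° from H; a 115° counterclockwise sweep puts K at bearing 25°, so K = H + 8.6·(cos 25°, sin 25°) = (53.19, 12.23). Then |PK| = |K − P| = 54.58.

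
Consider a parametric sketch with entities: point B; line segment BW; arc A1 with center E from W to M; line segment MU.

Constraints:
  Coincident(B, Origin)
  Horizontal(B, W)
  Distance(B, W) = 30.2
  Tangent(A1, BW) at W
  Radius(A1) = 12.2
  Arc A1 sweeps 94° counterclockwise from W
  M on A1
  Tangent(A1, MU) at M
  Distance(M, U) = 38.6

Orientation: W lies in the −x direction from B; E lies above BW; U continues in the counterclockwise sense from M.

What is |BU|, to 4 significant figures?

55.57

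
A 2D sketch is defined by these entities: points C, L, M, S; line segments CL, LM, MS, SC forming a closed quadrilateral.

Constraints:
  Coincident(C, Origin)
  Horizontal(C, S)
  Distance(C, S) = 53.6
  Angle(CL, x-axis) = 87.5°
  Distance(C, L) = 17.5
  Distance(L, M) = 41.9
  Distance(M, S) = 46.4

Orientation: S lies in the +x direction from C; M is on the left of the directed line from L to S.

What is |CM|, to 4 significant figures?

54.60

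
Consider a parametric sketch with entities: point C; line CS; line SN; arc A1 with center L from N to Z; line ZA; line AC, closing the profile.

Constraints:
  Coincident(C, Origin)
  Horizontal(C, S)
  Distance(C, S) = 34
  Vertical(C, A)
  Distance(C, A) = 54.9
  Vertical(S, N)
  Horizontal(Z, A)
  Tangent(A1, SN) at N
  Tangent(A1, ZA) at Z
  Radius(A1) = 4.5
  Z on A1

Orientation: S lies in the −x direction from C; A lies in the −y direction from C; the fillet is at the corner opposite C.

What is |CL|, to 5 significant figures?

58.399

C is at the origin; CS is horizontal with |CS| = 34.0 and S on the −x side, so S = (-34.000, 0.0000). C and A share the same x with |CA| = 54.9 and A on the −y side, so A = (0.0000, -54.900). The virtual corner opposite C is at (-34.000, -54.900). Tangency of A1 to SN means the radius LN is perpendicular to SN and the tangent condition forces LZ to be normal to ZA, with radius 4.5, so the center L sits 4.5 in from both sides at L = (-29.500, -50.400). Then |CL| = |L − C| = 58.399.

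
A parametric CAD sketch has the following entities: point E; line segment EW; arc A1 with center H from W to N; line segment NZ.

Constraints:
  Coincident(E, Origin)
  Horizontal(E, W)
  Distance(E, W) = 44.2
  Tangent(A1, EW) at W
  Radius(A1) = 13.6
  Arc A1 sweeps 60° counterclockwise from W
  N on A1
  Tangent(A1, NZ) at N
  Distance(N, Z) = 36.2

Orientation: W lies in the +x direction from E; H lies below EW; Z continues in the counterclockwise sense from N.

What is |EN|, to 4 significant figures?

33.13

A1 meets EW tangentially, so HW is at right angles to EW, so H = W + (0, -13.6) = (44.20, -13.60). On A1, W sits at bearing 90° from H; a 60° counterclockwise sweep puts N at bearing 150°, so N = H + 13.6·(cos 150°, sin 150°) = (32.42, -6.800). Then |EN| = |N − E| = 33.13.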